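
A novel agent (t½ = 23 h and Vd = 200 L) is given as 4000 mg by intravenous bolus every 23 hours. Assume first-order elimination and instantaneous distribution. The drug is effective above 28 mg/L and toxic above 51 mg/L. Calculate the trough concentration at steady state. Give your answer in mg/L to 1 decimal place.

20.0 mg/L

τ = 23 h = 1 half-life, so f = (1/2)^1 = 0.5.
Accumulation ratio R = 1/(1 − f) = 1/0.5 = 2/1.
Single-dose peak C₀ = D/Vd = 4000/200 = 20 mg/L.
Steady-state peak Cmax,ss = C₀·R = 20 × 2/1 ≈ 40.000 mg/L.
Steady-state trough Cmin,ss = Cmax,ss·f ≈ 40.000 × 0.5 ≈ 20.000 mg/L.
Trough 20.0 mg/L vs MEC 28 mg/L: subtherapeutic.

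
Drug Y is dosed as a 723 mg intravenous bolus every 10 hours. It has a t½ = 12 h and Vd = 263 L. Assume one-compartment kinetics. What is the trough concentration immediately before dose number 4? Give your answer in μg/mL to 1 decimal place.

f = (1/2)^(τ/t½) = (1/2)^(10/12) ≈ 0.5612.
C₀ = D/Vd = 723/263 ≈ 2.749 μg/mL.
Before the 4th dose, 3 doses have been given. Superposition: Cmin = C₀·(f + f² + … + f^3).
≈ 2.749 × (0.5612 + 0.3149 + 0.1767) ≈ 2.749 × 1.0528 ≈ 2.894 μg/mL.

2.9 μg/mL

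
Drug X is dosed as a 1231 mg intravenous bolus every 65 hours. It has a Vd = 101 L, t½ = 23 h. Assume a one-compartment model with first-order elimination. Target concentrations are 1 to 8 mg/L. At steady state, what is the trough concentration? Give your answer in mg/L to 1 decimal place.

2.0 mg/L

k = ln2/t½ = ln2/23 ≈ 0.030137 h⁻¹; fraction remaining f = e^(−kτ) = e^(−0.030137×65) ≈ 0.1410.
At steady state, accumulation factor R = 1/(1 − e^(−kτ)) ≈ 1.1641.
Single-dose peak C₀ = D/Vd = 1231/101 ≈ 12.188 mg/L.
Cmax,ss = C₀/(1 − f) ≈ 12.188/0.8590 ≈ 14.189 mg/L.
Steady-state trough Cmin,ss = Cmax,ss·f ≈ 14.189 × 0.1410 ≈ 2.001 mg/L.
Trough 2.0 mg/L vs MEC 1 mg/L: adequate.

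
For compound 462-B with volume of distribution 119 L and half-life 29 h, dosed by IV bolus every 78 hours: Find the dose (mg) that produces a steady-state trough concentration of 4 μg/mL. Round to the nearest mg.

2595 mg

τ/t½ = 78/29 ≈ 2.6897, so f = (1/2)^(78/29) ≈ 0.155001.
Cmin,ss = (D/Vd)·f/(1−f), so D = Cmin,ss·Vd·(1−f)/f.
D = 4 × 119 × (1−f)/f ≈ 4 × 119 × 5.45157 ≈ 2594.95 mg.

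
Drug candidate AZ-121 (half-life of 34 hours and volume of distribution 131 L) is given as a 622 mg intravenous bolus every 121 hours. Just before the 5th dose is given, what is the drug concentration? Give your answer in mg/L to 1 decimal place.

0.4 mg/L

f = (1/2)^(τ/t½) = (1/2)^(121/34) ≈ 0.0849.
C₀ = D/Vd = 622/131 ≈ 4.748 mg/L.
Before the 5th dose, 4 doses have been given. Superposition: Cmin = C₀·(f + f² + … + f^4).
≈ 4.748 × (0.0849 + 0.0072 + 0.0006 + 0.0001) ≈ 4.748 × 0.0928 ≈ 0.441 mg/L.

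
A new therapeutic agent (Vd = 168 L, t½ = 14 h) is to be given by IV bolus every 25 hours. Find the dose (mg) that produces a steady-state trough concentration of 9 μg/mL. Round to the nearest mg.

τ/t½ = 25/14 ≈ 1.7857, so f = (1/2)^(25/14) ≈ 0.290032.
Cmin,ss = (D/Vd)·f/(1−f), so D = Cmin,ss·Vd·(1−f)/f.
D = 9 × 168 × (1−f)/f ≈ 9 × 168 × 2.44790 ≈ 3701.22 mg.

3701 mg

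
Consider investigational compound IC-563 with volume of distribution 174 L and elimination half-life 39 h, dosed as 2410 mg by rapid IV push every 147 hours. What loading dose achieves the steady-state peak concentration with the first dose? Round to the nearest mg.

2601 mg

f = (1/2)^(147/39) ≈ 0.073341; accumulation ratio R = 1/(1−f) ≈ 1.07915.
Loading dose to hit Cmax,ss on first dose: D_load = D_maint·R ≈ 2410 × 1.07915 ≈ 2600.75 mg.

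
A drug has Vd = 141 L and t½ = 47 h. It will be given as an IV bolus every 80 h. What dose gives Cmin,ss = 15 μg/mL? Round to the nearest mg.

τ/t½ = 80/47 ≈ 1.7021, so f = (1/2)^(80/47) ≈ 0.307333.
Cmin,ss = (D/Vd)·f/(1−f), so D = Cmin,ss·Vd·(1−f)/f.
D = 15 × 141 × (1−f)/f ≈ 15 × 141 × 2.25380 ≈ 4766.79 mg.

4767 mg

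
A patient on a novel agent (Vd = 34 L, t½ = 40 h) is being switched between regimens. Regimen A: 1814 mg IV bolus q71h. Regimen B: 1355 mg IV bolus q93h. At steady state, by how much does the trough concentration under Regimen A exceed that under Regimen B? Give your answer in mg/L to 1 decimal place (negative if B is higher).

12.1 mg/L

Regimen A: f = (1/2)^(71/40) ≈ 0.2922; Cmin,ss = (1814/34)·f/(1−f) ≈ 22.026 mg/L.
Regimen B: f = (1/2)^(93/40) ≈ 0.1996; Cmin,ss = (1355/34)·f/(1−f) ≈ 9.938 mg/L.
Difference ≈ 22.026 − 9.938 ≈ 12.088 mg/L.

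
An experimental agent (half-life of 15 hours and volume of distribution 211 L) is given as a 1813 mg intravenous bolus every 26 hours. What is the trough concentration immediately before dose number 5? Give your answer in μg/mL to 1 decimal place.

f = (1/2)^(τ/t½) = (1/2)^(26/15) ≈ 0.3008.
C₀ = D/Vd = 1813/211 ≈ 8.592 μg/mL.
Before the 5th dose, 4 doses have been given. Superposition: Cmin = C₀·(f + f² + … + f^4).
≈ 8.592 × (0.3008 + 0.0905 + 0.0272 + 0.0082) ≈ 8.592 × 0.4267 ≈ 3.666 μg/mL.

3.7 μg/mL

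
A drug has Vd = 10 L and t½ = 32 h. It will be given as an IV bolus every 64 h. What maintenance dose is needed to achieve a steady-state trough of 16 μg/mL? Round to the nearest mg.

τ/t½ = 64/32 ≈ 2, so f = (1/2)^(64/32) ≈ 0.250000.
Cmin,ss = (D/Vd)·f/(1−f), so D = Cmin,ss·Vd·(1−f)/f.
D = 16 × 10 × (1−f)/f ≈ 16 × 10 × 3.00000 ≈ 480.00 mg.

480 mg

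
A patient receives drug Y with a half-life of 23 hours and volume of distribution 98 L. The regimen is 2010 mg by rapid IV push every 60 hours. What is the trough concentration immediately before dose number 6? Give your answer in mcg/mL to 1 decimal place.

f = (1/2)^(τ/t½) = (1/2)^(60/23) ≈ 0.1639.
C₀ = D/Vd = 2010/98 ≈ 20.510 mcg/mL.
Before the 6th dose, 5 doses have been given. Superposition: Cmin = C₀·(f + f² + … + f^5).
≈ 20.510 × (0.1639 + 0.0269 + 0.0044 + 0.0007 + 0.0001) ≈ 20.510 × 0.1960 ≈ 4.020 mcg/mL.

4.0 mcg/mL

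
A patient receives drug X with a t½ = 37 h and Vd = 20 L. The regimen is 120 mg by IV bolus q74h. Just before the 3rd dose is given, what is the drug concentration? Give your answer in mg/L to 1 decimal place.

f = (1/2)^(τ/t½) = (1/2)^(74/37) ≈ 0.2500.
C₀ = D/Vd = 120/20 ≈ 6.000 mg/L.
Before the 3rd dose, 2 doses have been given. Superposition: Cmin = C₀·(f + f²).
≈ 6.000 × (0.2500 + 0.0625) ≈ 6.000 × 0.3125 ≈ 1.875 mg/L.

1.9 mg/L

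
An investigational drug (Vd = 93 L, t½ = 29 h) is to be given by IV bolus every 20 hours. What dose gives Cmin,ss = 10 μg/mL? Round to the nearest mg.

τ/t½ = 20/29 ≈ 0.68966, so f = (1/2)^(20/29) ≈ 0.620002.
Cmin,ss = (D/Vd)·f/(1−f), so D = Cmin,ss·Vd·(1−f)/f.
D = 10 × 93 × (1−f)/f ≈ 10 × 93 × 0.61290 ≈ 570.00 mg.

570 mg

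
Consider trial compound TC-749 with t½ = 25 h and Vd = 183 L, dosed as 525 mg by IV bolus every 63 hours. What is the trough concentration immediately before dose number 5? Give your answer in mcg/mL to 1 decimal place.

0.6 mcg/mL

f = (1/2)^(τ/t½) = (1/2)^(63/25) ≈ 0.1743.
C₀ = D/Vd = 525/183 ≈ 2.869 mcg/mL.
Before the 5th dose, 4 doses have been given. Superposition: Cmin = C₀·(f + f² + … + f^4).
≈ 2.869 × (0.1743 + 0.0304 + 0.0053 + 0.0009) ≈ 2.869 × 0.2109 ≈ 0.605 mcg/mL.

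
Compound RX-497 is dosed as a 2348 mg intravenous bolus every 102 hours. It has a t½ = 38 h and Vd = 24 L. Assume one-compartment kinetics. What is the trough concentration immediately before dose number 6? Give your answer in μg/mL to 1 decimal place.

18.0 μg/mL

f = (1/2)^(τ/t½) = (1/2)^(102/38) ≈ 0.1556.
C₀ = D/Vd = 2348/24 ≈ 97.833 μg/mL.
Before the 6th dose, 5 doses have been given. Superposition: Cmin = C₀·(f + f² + … + f^5).
≈ 97.833 × (0.1556 + 0.0242 + 0.0038 + 0.0006 + 0.0001) ≈ 97.833 × 0.1843 ≈ 18.031 μg/mL.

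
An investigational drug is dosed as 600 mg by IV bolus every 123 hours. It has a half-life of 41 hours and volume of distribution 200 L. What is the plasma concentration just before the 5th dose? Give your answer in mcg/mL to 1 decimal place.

f = (1/2)^(τ/t½) = (1/2)^(123/41) ≈ 0.1250.
C₀ = D/Vd = 600/200 ≈ 3.000 mcg/mL.
Before the 5th dose, 4 doses have been given. Superposition: Cmin = C₀·(f + f² + … + f^4).
≈ 3.000 × (0.1250 + 0.0156 + 0.0020 + 0.0002) ≈ 3.000 × 0.1428 ≈ 0.428 mcg/mL.

0.4 mcg/mL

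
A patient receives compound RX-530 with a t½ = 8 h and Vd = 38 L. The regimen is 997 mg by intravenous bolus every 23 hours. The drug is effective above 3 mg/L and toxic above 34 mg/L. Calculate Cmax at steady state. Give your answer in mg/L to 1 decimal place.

30.4 mg/L

Over one 23-h interval, 23/8 ≈ 2.875 half-lives elapse, leaving f ≈ 0.1363 of each dose.
Accumulation ratio R = 1/(1 − f) ≈ 1/0.8637 ≈ 1.1578.
Single-dose peak C₀ = D/Vd = 997/38 ≈ 26.237 mg/L.
Cmax,ss = C₀/(1 − f) ≈ 26.237/0.8637 ≈ 30.377 mg/L.
Peak 30.4 mg/L vs MTC 34 mg/L: below toxic threshold.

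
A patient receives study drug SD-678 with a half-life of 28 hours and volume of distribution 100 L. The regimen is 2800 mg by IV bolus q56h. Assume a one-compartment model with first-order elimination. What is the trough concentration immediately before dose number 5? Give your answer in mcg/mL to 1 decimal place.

9.3 mcg/mL

f = (1/2)^(τ/t½) = (1/2)^(56/28) ≈ 0.2500.
C₀ = D/Vd = 2800/100 ≈ 28.000 mcg/mL.
Before the 5th dose, 4 doses have been given. Superposition: Cmin = C₀·(f + f² + … + f^4).
≈ 28.000 × (0.2500 + 0.0625 + 0.0156 + 0.0039) ≈ 28.000 × 0.3320 ≈ 9.296 mcg/mL.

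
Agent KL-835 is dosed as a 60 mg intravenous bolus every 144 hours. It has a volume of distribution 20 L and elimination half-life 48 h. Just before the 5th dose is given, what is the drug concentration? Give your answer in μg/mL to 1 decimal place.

0.4 μg/mL

f = (1/2)^(τ/t½) = (1/2)^(144/48) ≈ 0.1250.
C₀ = D/Vd = 60/20 ≈ 3.000 μg/mL.
Before the 5th dose, 4 doses have been given. Superposition: Cmin = C₀·(f + f² + … + f^4).
≈ 3.000 × (0.1250 + 0.0156 + 0.0020 + 0.0002) ≈ 3.000 × 0.1428 ≈ 0.428 μg/mL.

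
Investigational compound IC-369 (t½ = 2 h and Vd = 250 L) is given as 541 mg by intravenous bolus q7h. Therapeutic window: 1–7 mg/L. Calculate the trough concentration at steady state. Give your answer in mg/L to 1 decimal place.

k = ln2/t½ = ln2/2 ≈ 0.346574 h⁻¹; fraction remaining f = e^(−kτ) = e^(−0.346574×7) ≈ 0.0884.
Each bolus raises the concentration by D/Vd = 541/250 ≈ 2.164 mg/L.
Steady-state trough Cmin,ss = C₀·f/(1−f) ≈ 2.164 × 0.0884/0.9116 ≈ 0.210 mg/L.
Trough 0.2 mg/L vs MEC 1 mg/L: subtherapeutic.

0.2 mg/L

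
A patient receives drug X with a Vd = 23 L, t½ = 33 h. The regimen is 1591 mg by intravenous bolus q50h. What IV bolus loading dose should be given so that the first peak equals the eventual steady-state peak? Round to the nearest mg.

f = (1/2)^(50/33) ≈ 0.349860; accumulation ratio R = 1/(1−f) ≈ 1.53813.
Loading dose to hit Cmax,ss on first dose: D_load = D_maint·R ≈ 1591 × 1.53813 ≈ 2447.16 mg.

2447 mg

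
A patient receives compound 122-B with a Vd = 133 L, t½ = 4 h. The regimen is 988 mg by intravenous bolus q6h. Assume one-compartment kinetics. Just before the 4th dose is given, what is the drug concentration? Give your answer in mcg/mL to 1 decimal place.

f = (1/2)^(τ/t½) = (1/2)^(6/4) ≈ 0.3536.
C₀ = D/Vd = 988/133 ≈ 7.429 mcg/mL.
Before the 4th dose, 3 doses have been given. Superposition: Cmin = C₀·(f + f² + … + f^3).
≈ 7.429 × (0.3536 + 0.1250 + 0.0442) ≈ 7.429 × 0.5228 ≈ 3.884 mcg/mL.

3.9 mcg/mL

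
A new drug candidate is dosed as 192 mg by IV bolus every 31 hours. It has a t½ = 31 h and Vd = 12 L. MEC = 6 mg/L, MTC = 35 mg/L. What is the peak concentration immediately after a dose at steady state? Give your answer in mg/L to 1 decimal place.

τ = 31 h = 1 half-life, so f = (1/2)^1 = 0.5.
Accumulation ratio R = 1/(1 − f) = 1/0.5 = 2/1.
Single-dose peak C₀ = D/Vd = 192/12 = 16 mg/L.
Steady-state peak Cmax,ss = C₀·R = 16 × 2/1 ≈ 32.000 mg/L.
Peak 32.0 mg/L vs MTC 35 mg/L: below toxic threshold.

32.0 mg/L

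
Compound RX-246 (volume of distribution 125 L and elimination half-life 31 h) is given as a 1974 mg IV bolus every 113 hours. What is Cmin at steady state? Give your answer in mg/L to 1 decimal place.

1.4 mg/L

τ/t½ = 113/31 ≈ 3.6452, so fraction remaining f = (1/2)^(113/31) ≈ 0.0799.
At steady state, accumulation factor R = 1/(1 − e^(−kτ)) ≈ 1.0868.
Single-dose peak C₀ = D/Vd = 1974/125 ≈ 15.792 mg/L.
Steady-state peak Cmax,ss = C₀·R ≈ 15.792 × 1.0868 ≈ 17.163 mg/L.
Steady-state trough Cmin,ss = Cmax,ss·f ≈ 17.163 × 0.0799 ≈ 1.371 mg/L.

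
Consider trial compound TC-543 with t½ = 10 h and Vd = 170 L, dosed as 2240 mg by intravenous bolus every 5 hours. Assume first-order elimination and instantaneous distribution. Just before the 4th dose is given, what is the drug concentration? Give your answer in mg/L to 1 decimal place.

20.6 mg/L

f = (1/2)^(τ/t½) = (1/2)^(5/10) ≈ 0.7071.
C₀ = D/Vd = 2240/170 ≈ 13.176 mg/L.
Before the 4th dose, 3 doses have been given. Superposition: Cmin = C₀·(f + f² + … + f^3).
≈ 13.176 × (0.7071 + 0.5000 + 0.3535) ≈ 13.176 × 1.5606 ≈ 20.562 mg/L.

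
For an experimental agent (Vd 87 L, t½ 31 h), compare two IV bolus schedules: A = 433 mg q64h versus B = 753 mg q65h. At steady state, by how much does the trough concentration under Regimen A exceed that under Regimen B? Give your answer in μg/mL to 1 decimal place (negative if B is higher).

Regimen A: f = (1/2)^(64/31) ≈ 0.2391; Cmin,ss = (433/87)·f/(1−f) ≈ 1.564 μg/mL.
Regimen B: f = (1/2)^(65/31) ≈ 0.2338; Cmin,ss = (753/87)·f/(1−f) ≈ 2.641 μg/mL.
Difference ≈ 1.564 − 2.641 ≈ -1.077 μg/mL.

-1.1 μg/mL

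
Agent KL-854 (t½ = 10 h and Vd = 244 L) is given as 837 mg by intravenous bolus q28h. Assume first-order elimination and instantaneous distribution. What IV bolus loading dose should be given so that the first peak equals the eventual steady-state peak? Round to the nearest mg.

977 mg

f = (1/2)^(28/10) ≈ 0.143587; accumulation ratio R = 1/(1−f) ≈ 1.16766.
Loading dose to hit Cmax,ss on first dose: D_load = D_maint·R ≈ 837 × 1.16766 ≈ 977.33 mg.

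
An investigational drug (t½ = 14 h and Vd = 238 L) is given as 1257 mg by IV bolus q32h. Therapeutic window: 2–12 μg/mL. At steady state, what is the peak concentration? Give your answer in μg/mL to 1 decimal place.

Over one 32-h interval, 32/14 ≈ 2.2857 half-lives elapse, leaving f ≈ 0.2051 of each dose.
At steady state, accumulation factor R = 1/(1 − e^(−kτ)) ≈ 1.2580.
Each bolus raises the concentration by D/Vd = 1257/238 ≈ 5.282 μg/mL.
Cmax,ss = C₀/(1 − f) ≈ 5.282/0.7949 ≈ 6.645 μg/mL.
Peak 6.6 μg/mL vs MTC 12 μg/mL: below toxic threshold.

6.6 μg/mL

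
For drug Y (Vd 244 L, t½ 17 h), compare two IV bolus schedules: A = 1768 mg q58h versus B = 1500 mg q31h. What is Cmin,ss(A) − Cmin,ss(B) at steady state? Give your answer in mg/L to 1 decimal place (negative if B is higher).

-1.7 mg/L

Regimen A: f = (1/2)^(58/17) ≈ 0.0940; Cmin,ss = (1768/244)·f/(1−f) ≈ 0.752 mg/L.
Regimen B: f = (1/2)^(31/17) ≈ 0.2825; Cmin,ss = (1500/244)·f/(1−f) ≈ 2.420 mg/L.
Difference ≈ 0.752 − 2.420 ≈ -1.668 mg/L.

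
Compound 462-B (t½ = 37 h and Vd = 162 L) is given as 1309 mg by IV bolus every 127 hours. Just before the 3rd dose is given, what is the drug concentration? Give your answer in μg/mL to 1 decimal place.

f = (1/2)^(τ/t½) = (1/2)^(127/37) ≈ 0.0926.
C₀ = D/Vd = 1309/162 ≈ 8.080 μg/mL.
Before the 3rd dose, 2 doses have been given. Superposition: Cmin = C₀·(f + f²).
≈ 8.080 × (0.0926 + 0.0086) ≈ 8.080 × 0.1012 ≈ 0.818 μg/mL.

0.8 μg/mL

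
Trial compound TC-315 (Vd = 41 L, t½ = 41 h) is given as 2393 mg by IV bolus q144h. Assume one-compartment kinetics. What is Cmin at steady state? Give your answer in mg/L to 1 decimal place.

5.6 mg/L

k = ln2/t½ = ln2/41 ≈ 0.016906 h⁻¹; fraction remaining f = e^(−kτ) = e^(−0.016906×144) ≈ 0.0876.
Accumulation ratio R = 1/(1 − f) ≈ 1/0.9124 ≈ 1.0960.
Each bolus raises the concentration by D/Vd = 2393/41 ≈ 58.366 mg/L.
Steady-state peak Cmax,ss = C₀·R ≈ 58.366 × 1.0960 ≈ 63.969 mg/L.
Steady-state trough Cmin,ss = Cmax,ss·f ≈ 63.969 × 0.0876 ≈ 5.604 mg/L.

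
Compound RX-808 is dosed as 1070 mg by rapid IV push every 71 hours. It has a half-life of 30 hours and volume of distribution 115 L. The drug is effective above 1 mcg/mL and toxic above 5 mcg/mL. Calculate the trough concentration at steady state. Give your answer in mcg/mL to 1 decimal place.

k = ln2/t½ = ln2/30 ≈ 0.023105 h⁻¹; fraction remaining f = e^(−kτ) = e^(−0.023105×71) ≈ 0.1939.
At steady state, accumulation factor R = 1/(1 − e^(−kτ)) ≈ 1.2405.
Single-dose peak C₀ = D/Vd = 1070/115 ≈ 9.304 mcg/mL.
Steady-state peak Cmax,ss = C₀·R ≈ 9.304 × 1.2405 ≈ 11.542 mcg/mL.
One interval later, Cmin,ss = Cmax,ss·e^(−kτ) ≈ 11.542 × 0.1939 ≈ 2.238 mcg/mL.
Trough 2.2 mcg/mL vs MEC 1 mcg/mL: adequate.

2.2 mcg/mL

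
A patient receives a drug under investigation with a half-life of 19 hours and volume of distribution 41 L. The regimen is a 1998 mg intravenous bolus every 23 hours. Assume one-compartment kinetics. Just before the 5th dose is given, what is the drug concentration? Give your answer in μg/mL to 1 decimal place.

35.8 μg/mL

f = (1/2)^(τ/t½) = (1/2)^(23/19) ≈ 0.4321.
C₀ = D/Vd = 1998/41 ≈ 48.732 μg/mL.
Before the 5th dose, 4 doses have been given. Superposition: Cmin = C₀·(f + f² + … + f^4).
≈ 48.732 × (0.4321 + 0.1867 + 0.0807 + 0.0349) ≈ 48.732 × 0.7344 ≈ 35.789 μg/mL.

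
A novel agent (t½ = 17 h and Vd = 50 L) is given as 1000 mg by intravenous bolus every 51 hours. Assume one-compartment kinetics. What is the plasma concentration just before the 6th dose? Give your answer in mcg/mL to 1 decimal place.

2.9 mcg/mL

f = (1/2)^(τ/t½) = (1/2)^(51/17) ≈ 0.1250.
C₀ = D/Vd = 1000/50 ≈ 20.000 mcg/mL.
Before the 6th dose, 5 doses have been given. Superposition: Cmin = C₀·(f + f² + … + f^5).
≈ 20.000 × (0.1250 + 0.0156 + 0.0020 + 0.0002 + 0.0000) ≈ 20.000 × 0.1428 ≈ 2.856 mcg/mL.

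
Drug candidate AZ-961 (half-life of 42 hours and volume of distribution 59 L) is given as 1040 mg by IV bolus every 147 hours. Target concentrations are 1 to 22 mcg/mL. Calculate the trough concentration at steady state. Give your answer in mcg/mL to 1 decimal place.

1.7 mcg/mL

Over one 147-h interval, 147/42 ≈ 3.5 half-lives elapse, leaving f ≈ 0.0884 of each dose.
Each bolus raises the concentration by D/Vd = 1040/59 ≈ 17.627 mcg/mL.
Steady-state trough Cmin,ss = C₀·f/(1−f) ≈ 17.627 × 0.0884/0.9116 ≈ 1.709 mcg/mL.
Trough 1.7 mcg/mL vs MEC 1 mcg/mL: adequate.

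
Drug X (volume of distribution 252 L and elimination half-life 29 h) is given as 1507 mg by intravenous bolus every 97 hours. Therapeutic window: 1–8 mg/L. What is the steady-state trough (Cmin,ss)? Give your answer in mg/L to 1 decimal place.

Over one 97-h interval, 97/29 ≈ 3.3448 half-lives elapse, leaving f ≈ 0.0984 of each dose.
Each bolus raises the concentration by D/Vd = 1507/252 ≈ 5.980 mg/L.
Steady-state trough Cmin,ss = C₀·f/(1−f) ≈ 5.980 × 0.0984/0.9016 ≈ 0.653 mg/L.
Trough 0.7 mg/L vs MEC 1 mg/L: subtherapeutic.

0.7 mg/L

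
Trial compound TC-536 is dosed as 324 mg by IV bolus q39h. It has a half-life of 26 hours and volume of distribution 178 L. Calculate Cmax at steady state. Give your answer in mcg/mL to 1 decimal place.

τ/t½ = 39/26 ≈ 1.5, so fraction remaining f = (1/2)^(39/26) ≈ 0.3536.
At steady state, accumulation factor R = 1/(1 − e^(−kτ)) ≈ 1.5470.
Each bolus raises the concentration by D/Vd = 324/178 ≈ 1.820 mcg/mL.
Steady-state peak Cmax,ss = C₀·R ≈ 1.820 × 1.5470 ≈ 2.816 mcg/mL.

2.8 mcg/mL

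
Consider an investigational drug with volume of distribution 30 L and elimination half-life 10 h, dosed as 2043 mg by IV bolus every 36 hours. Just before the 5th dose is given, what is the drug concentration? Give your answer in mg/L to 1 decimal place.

6.1 mg/L

f = (1/2)^(τ/t½) = (1/2)^(36/10) ≈ 0.0825.
C₀ = D/Vd = 2043/30 ≈ 68.100 mg/L.
Before the 5th dose, 4 doses have been given. Superposition: Cmin = C₀·(f + f² + … + f^4).
≈ 68.100 × (0.0825 + 0.0068 + 0.0006 + 0.0000) ≈ 68.100 × 0.0899 ≈ 6.122 mg/L.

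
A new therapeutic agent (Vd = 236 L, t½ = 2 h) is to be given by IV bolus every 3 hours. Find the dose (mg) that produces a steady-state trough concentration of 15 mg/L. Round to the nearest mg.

6473 mg

τ/t½ = 3/2 ≈ 1.5, so f = (1/2)^(3/2) ≈ 0.353553.
Cmin,ss = (D/Vd)·f/(1−f), so D = Cmin,ss·Vd·(1−f)/f.
D = 15 × 236 × (1−f)/f ≈ 15 × 236 × 1.82843 ≈ 6472.64 mg.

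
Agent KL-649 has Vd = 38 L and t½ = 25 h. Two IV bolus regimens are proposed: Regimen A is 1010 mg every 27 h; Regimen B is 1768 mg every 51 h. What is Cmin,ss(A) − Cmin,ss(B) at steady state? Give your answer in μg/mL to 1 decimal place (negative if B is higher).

8.9 μg/mL

Regimen A: f = (1/2)^(27/25) ≈ 0.4730; Cmin,ss = (1010/38)·f/(1−f) ≈ 23.855 μg/mL.
Regimen B: f = (1/2)^(51/25) ≈ 0.2432; Cmin,ss = (1768/38)·f/(1−f) ≈ 14.951 μg/mL.
Difference ≈ 23.855 − 14.951 ≈ 8.904 μg/mL.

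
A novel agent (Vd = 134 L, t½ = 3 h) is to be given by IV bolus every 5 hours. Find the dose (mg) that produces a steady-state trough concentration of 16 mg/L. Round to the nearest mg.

τ/t½ = 5/3 ≈ 1.6667, so f = (1/2)^(5/3) ≈ 0.314980.
Cmin,ss = (D/Vd)·f/(1−f), so D = Cmin,ss·Vd·(1−f)/f.
D = 16 × 134 × (1−f)/f ≈ 16 × 134 × 2.17480 ≈ 4662.77 mg.

4663 mg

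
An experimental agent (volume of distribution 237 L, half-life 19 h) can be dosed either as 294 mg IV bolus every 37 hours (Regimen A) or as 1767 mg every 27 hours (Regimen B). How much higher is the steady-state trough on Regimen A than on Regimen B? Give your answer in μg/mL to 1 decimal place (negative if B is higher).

Regimen A: f = (1/2)^(37/19) ≈ 0.2593; Cmin,ss = (294/237)·f/(1−f) ≈ 0.434 μg/mL.
Regimen B: f = (1/2)^(27/19) ≈ 0.3734; Cmin,ss = (1767/237)·f/(1−f) ≈ 4.443 μg/mL.
Difference ≈ 0.434 − 4.443 ≈ -4.009 μg/mL.

-4.0 μg/mL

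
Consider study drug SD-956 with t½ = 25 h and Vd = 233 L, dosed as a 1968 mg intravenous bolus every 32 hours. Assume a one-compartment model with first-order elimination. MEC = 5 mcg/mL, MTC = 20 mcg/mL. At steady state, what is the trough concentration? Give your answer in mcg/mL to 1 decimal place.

5.9 mcg/mL

τ/t½ = 32/25 ≈ 1.28, so fraction remaining f = (1/2)^(32/25) ≈ 0.4118.
Accumulation ratio R = 1/(1 − f) ≈ 1/0.5882 ≈ 1.7001.
Single-dose peak C₀ = D/Vd = 1968/233 ≈ 8.446 mcg/mL.
Steady-state peak Cmax,ss = C₀·R ≈ 8.446 × 1.7001 ≈ 14.359 mcg/mL.
One interval later, Cmin,ss = Cmax,ss·e^(−kτ) ≈ 14.359 × 0.4118 ≈ 5.913 mcg/mL.
Trough 5.9 mcg/mL vs MEC 5 mcg/mL: adequate.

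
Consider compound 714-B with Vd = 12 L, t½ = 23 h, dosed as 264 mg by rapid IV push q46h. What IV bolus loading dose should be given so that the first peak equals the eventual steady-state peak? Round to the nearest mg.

f = (1/2)^(46/23) ≈ 0.250000; accumulation ratio R = 1/(1−f) ≈ 1.33333.
Loading dose to hit Cmax,ss on first dose: D_load = D_maint·R ≈ 264 × 1.33333 ≈ 352.00 mg.

352 mg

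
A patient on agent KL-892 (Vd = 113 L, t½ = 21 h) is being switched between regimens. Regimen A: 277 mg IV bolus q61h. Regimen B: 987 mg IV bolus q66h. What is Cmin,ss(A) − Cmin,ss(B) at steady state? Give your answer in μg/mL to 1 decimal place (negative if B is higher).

Regimen A: f = (1/2)^(61/21) ≈ 0.1335; Cmin,ss = (277/113)·f/(1−f) ≈ 0.378 μg/mL.
Regimen B: f = (1/2)^(66/21) ≈ 0.1132; Cmin,ss = (987/113)·f/(1−f) ≈ 1.115 μg/mL.
Difference ≈ 0.378 − 1.115 ≈ -0.737 μg/mL.

-0.7 μg/mL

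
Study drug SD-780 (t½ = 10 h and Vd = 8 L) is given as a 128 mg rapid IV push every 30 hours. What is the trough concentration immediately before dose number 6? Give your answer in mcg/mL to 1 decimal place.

2.3 mcg/mL

f = (1/2)^(τ/t½) = (1/2)^(30/10) ≈ 0.1250.
C₀ = D/Vd = 128/8 ≈ 16.000 mcg/mL.
Before the 6th dose, 5 doses have been given. Superposition: Cmin = C₀·(f + f² + … + f^5).
≈ 16.000 × (0.1250 + 0.0156 + 0.0020 + 0.0002 + 0.0000) ≈ 16.000 × 0.1428 ≈ 2.285 mcg/mL.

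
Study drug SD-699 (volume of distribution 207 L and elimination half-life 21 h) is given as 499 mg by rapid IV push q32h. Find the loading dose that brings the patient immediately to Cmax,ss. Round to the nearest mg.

f = (1/2)^(32/21) ≈ 0.347766; accumulation ratio R = 1/(1−f) ≈ 1.53319.
Loading dose to hit Cmax,ss on first dose: D_load = D_maint·R ≈ 499 × 1.53319 ≈ 765.06 mg.

765 mg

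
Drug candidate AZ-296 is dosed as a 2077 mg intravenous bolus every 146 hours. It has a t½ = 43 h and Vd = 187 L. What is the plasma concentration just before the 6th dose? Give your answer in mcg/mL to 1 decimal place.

f = (1/2)^(τ/t½) = (1/2)^(146/43) ≈ 0.0950.
C₀ = D/Vd = 2077/187 ≈ 11.107 mcg/mL.
Before the 6th dose, 5 doses have been given. Superposition: Cmin = C₀·(f + f² + … + f^5).
≈ 11.107 × (0.0950 + 0.0090 + 0.0009 + 0.0001 + 0.0000) ≈ 11.107 × 0.1050 ≈ 1.166 mcg/mL.

1.2 mcg/mL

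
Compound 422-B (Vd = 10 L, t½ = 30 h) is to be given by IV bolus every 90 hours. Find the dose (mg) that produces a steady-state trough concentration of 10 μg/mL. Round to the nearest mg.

700 mg

τ/t½ = 90/30 ≈ 3, so f = (1/2)^(90/30) ≈ 0.125000.
Cmin,ss = (D/Vd)·f/(1−f), so D = Cmin,ss·Vd·(1−f)/f.
D = 10 × 10 × (1−f)/f ≈ 10 × 10 × 7.00000 ≈ 700.00 mg.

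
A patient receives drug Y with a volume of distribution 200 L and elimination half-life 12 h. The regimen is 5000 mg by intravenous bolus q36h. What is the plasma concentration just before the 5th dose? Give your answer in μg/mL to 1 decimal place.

f = (1/2)^(τ/t½) = (1/2)^(36/12) ≈ 0.1250.
C₀ = D/Vd = 5000/200 ≈ 25.000 μg/mL.
Before the 5th dose, 4 doses have been given. Superposition: Cmin = C₀·(f + f² + … + f^4).
≈ 25.000 × (0.1250 + 0.0156 + 0.0020 + 0.0002) ≈ 25.000 × 0.1428 ≈ 3.570 μg/mL.

3.6 μg/mL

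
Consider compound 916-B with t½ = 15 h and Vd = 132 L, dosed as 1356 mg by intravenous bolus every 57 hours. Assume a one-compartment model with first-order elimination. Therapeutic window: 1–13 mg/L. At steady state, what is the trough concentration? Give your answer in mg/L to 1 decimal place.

Over one 57-h interval, 57/15 ≈ 3.8 half-lives elapse, leaving f ≈ 0.0718 of each dose.
Accumulation ratio R = 1/(1 − f) ≈ 1/0.9282 ≈ 1.0774.
Each bolus raises the concentration by D/Vd = 1356/132 ≈ 10.273 mg/L.
Steady-state peak Cmax,ss = C₀·R ≈ 10.273 × 1.0774 ≈ 11.068 mg/L.
One interval later, Cmin,ss = Cmax,ss·e^(−kτ) ≈ 11.068 × 0.0718 ≈ 0.795 mg/L.
Trough 0.8 mg/L vs MEC 1 mg/L: subtherapeutic.

0.8 mg/L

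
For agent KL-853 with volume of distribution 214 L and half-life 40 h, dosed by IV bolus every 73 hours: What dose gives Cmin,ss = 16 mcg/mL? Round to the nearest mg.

τ/t½ = 73/40 ≈ 1.825, so f = (1/2)^(73/40) ≈ 0.282241.
Cmin,ss = (D/Vd)·f/(1−f), so D = Cmin,ss·Vd·(1−f)/f.
D = 16 × 214 × (1−f)/f ≈ 16 × 214 × 2.54307 ≈ 8707.47 mg.

8707 mg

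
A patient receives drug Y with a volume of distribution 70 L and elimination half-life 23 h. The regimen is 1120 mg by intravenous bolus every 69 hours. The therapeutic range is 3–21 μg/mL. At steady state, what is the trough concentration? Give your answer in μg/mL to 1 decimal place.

The dosing interval is 3 half-lives, so f = 2^(−3) = 0.125.
Accumulation ratio R = 1/(1 − f) = 1/0.875 = 8/7.
Single-dose peak C₀ = D/Vd = 1120/70 = 16 μg/mL.
Steady-state peak Cmax,ss = C₀·R = 16 × 8/7 ≈ 18.286 μg/mL.
Steady-state trough Cmin,ss = Cmax,ss·f ≈ 18.286 × 0.125 ≈ 2.286 μg/mL.
Trough 2.3 μg/mL vs MEC 3 μg/mL: subtherapeutic.

2.3 μg/mL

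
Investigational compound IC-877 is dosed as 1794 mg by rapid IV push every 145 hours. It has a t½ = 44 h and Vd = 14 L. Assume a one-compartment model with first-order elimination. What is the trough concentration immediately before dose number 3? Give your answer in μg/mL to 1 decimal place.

14.4 μg/mL

f = (1/2)^(τ/t½) = (1/2)^(145/44) ≈ 0.1019.
C₀ = D/Vd = 1794/14 ≈ 128.143 μg/mL.
Before the 3rd dose, 2 doses have been given. Superposition: Cmin = C₀·(f + f²).
≈ 128.143 × (0.1019 + 0.0104) ≈ 128.143 × 0.1123 ≈ 14.390 μg/mL.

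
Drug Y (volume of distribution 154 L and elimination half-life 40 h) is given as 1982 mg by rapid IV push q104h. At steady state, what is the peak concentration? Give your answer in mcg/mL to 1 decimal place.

k = ln2/t½ = ln2/40 ≈ 0.017329 h⁻¹; fraction remaining f = e^(−kτ) = e^(−0.017329×104) ≈ 0.1649.
Accumulation ratio R = 1/(1 − f) ≈ 1/0.8351 ≈ 1.1975.
Single-dose peak C₀ = D/Vd = 1982/154 ≈ 12.870 mcg/mL.
Steady-state peak Cmax,ss = C₀·R ≈ 12.870 × 1.1975 ≈ 15.412 mcg/mL.

15.4 mcg/mL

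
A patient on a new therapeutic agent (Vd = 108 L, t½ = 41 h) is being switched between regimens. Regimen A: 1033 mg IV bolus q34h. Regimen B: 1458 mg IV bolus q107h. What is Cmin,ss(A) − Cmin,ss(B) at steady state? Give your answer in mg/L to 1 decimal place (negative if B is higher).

9.7 mg/L

Regimen A: f = (1/2)^(34/41) ≈ 0.5628; Cmin,ss = (1033/108)·f/(1−f) ≈ 12.313 mg/L.
Regimen B: f = (1/2)^(107/41) ≈ 0.1638; Cmin,ss = (1458/108)·f/(1−f) ≈ 2.644 mg/L.
Difference ≈ 12.313 − 2.644 ≈ 9.669 mg/L.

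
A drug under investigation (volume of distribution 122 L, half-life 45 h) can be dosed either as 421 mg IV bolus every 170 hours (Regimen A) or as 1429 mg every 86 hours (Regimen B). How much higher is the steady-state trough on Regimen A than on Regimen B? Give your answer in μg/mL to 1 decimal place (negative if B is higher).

Regimen A: f = (1/2)^(170/45) ≈ 0.0729; Cmin,ss = (421/122)·f/(1−f) ≈ 0.271 μg/mL.
Regimen B: f = (1/2)^(86/45) ≈ 0.2659; Cmin,ss = (1429/122)·f/(1−f) ≈ 4.243 μg/mL.
Difference ≈ 0.271 − 4.243 ≈ -3.972 μg/mL.

-4.0 μg/mL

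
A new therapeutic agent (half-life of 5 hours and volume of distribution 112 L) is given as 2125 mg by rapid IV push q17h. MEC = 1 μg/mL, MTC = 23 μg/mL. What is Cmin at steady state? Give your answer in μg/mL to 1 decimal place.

2.0 μg/mL

Over one 17-h interval, 17/5 ≈ 3.4 half-lives elapse, leaving f ≈ 0.0947 of each dose.
Accumulation ratio R = 1/(1 − f) ≈ 1/0.9053 ≈ 1.1046.
Single-dose peak C₀ = D/Vd = 2125/112 ≈ 18.973 μg/mL.
Steady-state peak Cmax,ss = C₀·R ≈ 18.973 × 1.1046 ≈ 20.958 μg/mL.
Steady-state trough Cmin,ss = Cmax,ss·f ≈ 20.958 × 0.0947 ≈ 1.985 μg/mL.
Trough 2.0 μg/mL vs MEC 1 μg/mL: adequate.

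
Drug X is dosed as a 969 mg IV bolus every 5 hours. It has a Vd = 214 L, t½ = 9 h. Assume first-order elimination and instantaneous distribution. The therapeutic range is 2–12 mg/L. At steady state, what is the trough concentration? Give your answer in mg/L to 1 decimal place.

k = ln2/t½ = ln2/9 ≈ 0.077016 h⁻¹; fraction remaining f = e^(−kτ) = e^(−0.077016×5) ≈ 0.6804.
Each bolus raises the concentration by D/Vd = 969/214 ≈ 4.528 mg/L.
Steady-state trough Cmin,ss = C₀·f/(1−f) ≈ 4.528 × 0.6804/0.3196 ≈ 9.640 mg/L.
Trough 9.6 mg/L vs MEC 2 mg/L: adequate.

9.6 mg/L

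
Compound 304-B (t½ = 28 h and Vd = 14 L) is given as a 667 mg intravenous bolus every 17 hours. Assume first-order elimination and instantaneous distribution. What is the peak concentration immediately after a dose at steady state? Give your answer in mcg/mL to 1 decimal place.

τ/t½ = 17/28 ≈ 0.60714, so fraction remaining f = (1/2)^(17/28) ≈ 0.6565.
Accumulation ratio R = 1/(1 − f) ≈ 1/0.3435 ≈ 2.9112.
Single-dose peak C₀ = D/Vd = 667/14 ≈ 47.643 mcg/mL.
Steady-state peak Cmax,ss = C₀·R ≈ 47.643 × 2.9112 ≈ 138.698 mcg/mL.

138.7 mcg/mL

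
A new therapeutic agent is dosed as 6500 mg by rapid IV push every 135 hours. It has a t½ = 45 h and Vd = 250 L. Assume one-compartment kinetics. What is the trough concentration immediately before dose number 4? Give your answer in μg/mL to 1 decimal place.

f = (1/2)^(τ/t½) = (1/2)^(135/45) ≈ 0.1250.
C₀ = D/Vd = 6500/250 ≈ 26.000 μg/mL.
Before the 4th dose, 3 doses have been given. Superposition: Cmin = C₀·(f + f² + … + f^3).
≈ 26.000 × (0.1250 + 0.0156 + 0.0020) ≈ 26.000 × 0.1426 ≈ 3.708 μg/mL.

3.7 μg/mL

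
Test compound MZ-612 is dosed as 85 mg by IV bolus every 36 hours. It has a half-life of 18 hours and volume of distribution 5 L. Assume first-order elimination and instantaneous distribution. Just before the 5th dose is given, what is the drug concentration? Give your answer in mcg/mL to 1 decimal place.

f = (1/2)^(τ/t½) = (1/2)^(36/18) ≈ 0.2500.
C₀ = D/Vd = 85/5 ≈ 17.000 mcg/mL.
Before the 5th dose, 4 doses have been given. Superposition: Cmin = C₀·(f + f² + … + f^4).
≈ 17.000 × (0.2500 + 0.0625 + 0.0156 + 0.0039) ≈ 17.000 × 0.3320 ≈ 5.644 mcg/mL.

5.6 mcg/mL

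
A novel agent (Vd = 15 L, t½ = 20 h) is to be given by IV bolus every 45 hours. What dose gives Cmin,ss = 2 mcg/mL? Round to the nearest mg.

113 mg

τ/t½ = 45/20 ≈ 2.25, so f = (1/2)^(45/20) ≈ 0.210224.
Cmin,ss = (D/Vd)·f/(1−f), so D = Cmin,ss·Vd·(1−f)/f.
D = 2 × 15 × (1−f)/f ≈ 2 × 15 × 3.75683 ≈ 112.70 mg.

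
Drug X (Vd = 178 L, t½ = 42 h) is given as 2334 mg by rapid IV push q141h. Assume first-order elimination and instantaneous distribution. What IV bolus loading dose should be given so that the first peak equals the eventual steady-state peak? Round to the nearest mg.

2586 mg

f = (1/2)^(141/42) ≈ 0.097589; accumulation ratio R = 1/(1−f) ≈ 1.10814.
Loading dose to hit Cmax,ss on first dose: D_load = D_maint·R ≈ 2334 × 1.10814 ≈ 2586.40 mg.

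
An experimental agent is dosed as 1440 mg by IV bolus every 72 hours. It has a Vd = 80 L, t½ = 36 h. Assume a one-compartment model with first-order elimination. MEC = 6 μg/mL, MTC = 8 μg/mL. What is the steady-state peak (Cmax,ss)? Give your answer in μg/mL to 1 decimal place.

24.0 μg/mL

The dosing interval is 2 half-lives, so f = 2^(−2) = 0.25.
At steady state, R = 1/(1 − 0.25) = 4/3.
Single-dose peak C₀ = D/Vd = 1440/80 = 18 μg/mL.
Steady-state peak Cmax,ss = C₀·R = 18 × 4/3 ≈ 24.000 μg/mL.
Peak 24.0 μg/mL vs MTC 8 μg/mL: exceeds toxic threshold.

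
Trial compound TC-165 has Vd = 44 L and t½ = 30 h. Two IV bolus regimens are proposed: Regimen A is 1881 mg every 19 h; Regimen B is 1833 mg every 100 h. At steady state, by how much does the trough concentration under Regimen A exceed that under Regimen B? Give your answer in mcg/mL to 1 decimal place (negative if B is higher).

Regimen A: f = (1/2)^(19/30) ≈ 0.6447; Cmin,ss = (1881/44)·f/(1−f) ≈ 77.571 mcg/mL.
Regimen B: f = (1/2)^(100/30) ≈ 0.0992; Cmin,ss = (1833/44)·f/(1−f) ≈ 4.588 mcg/mL.
Difference ≈ 77.571 − 4.588 ≈ 72.983 mcg/mL.

73.0 mcg/mL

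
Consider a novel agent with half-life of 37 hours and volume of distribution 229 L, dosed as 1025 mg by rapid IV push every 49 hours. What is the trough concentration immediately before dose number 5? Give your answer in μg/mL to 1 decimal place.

f = (1/2)^(τ/t½) = (1/2)^(49/37) ≈ 0.3993.
C₀ = D/Vd = 1025/229 ≈ 4.476 μg/mL.
Before the 5th dose, 4 doses have been given. Superposition: Cmin = C₀·(f + f² + … + f^4).
≈ 4.476 × (0.3993 + 0.1594 + 0.0637 + 0.0254) ≈ 4.476 × 0.6478 ≈ 2.900 μg/mL.

2.9 μg/mL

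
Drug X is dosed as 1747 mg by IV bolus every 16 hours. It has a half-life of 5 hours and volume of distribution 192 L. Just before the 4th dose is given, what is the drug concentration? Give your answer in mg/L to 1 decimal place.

f = (1/2)^(τ/t½) = (1/2)^(16/5) ≈ 0.1088.
C₀ = D/Vd = 1747/192 ≈ 9.099 mg/L.
Before the 4th dose, 3 doses have been given. Superposition: Cmin = C₀·(f + f² + … + f^3).
≈ 9.099 × (0.1088 + 0.0118 + 0.0013) ≈ 9.099 × 0.1219 ≈ 1.109 mg/L.

1.1 mg/L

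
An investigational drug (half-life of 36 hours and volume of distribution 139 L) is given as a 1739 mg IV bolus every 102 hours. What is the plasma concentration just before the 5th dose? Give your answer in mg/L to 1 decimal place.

2.0 mg/L

f = (1/2)^(τ/t½) = (1/2)^(102/36) ≈ 0.1403.
C₀ = D/Vd = 1739/139 ≈ 12.511 mg/L.
Before the 5th dose, 4 doses have been given. Superposition: Cmin = C₀·(f + f² + … + f^4).
≈ 12.511 × (0.1403 + 0.0197 + 0.0028 + 0.0004) ≈ 12.511 × 0.1632 ≈ 2.042 mg/L.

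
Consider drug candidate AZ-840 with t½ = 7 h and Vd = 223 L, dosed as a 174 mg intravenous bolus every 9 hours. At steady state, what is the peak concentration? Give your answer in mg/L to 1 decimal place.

Over one 9-h interval, 9/7 ≈ 1.2857 half-lives elapse, leaving f ≈ 0.4102 of each dose.
At steady state, accumulation factor R = 1/(1 − e^(−kτ)) ≈ 1.6955.
Single-dose peak C₀ = D/Vd = 174/223 ≈ 0.780 mg/L.
Cmax,ss = C₀/(1 − f) ≈ 0.780/0.5898 ≈ 1.322 mg/L.

1.3 mg/L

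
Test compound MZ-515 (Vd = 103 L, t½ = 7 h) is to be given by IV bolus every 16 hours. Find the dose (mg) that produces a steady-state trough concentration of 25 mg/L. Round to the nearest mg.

τ/t½ = 16/7 ≈ 2.2857, so f = (1/2)^(16/7) ≈ 0.205084.
Cmin,ss = (D/Vd)·f/(1−f), so D = Cmin,ss·Vd·(1−f)/f.
D = 25 × 103 × (1−f)/f ≈ 25 × 103 × 3.87605 ≈ 9980.83 mg.

9981 mg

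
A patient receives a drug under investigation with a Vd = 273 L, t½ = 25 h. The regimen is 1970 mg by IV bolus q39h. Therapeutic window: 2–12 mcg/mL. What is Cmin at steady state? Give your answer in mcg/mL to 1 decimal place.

3.7 mcg/mL

τ/t½ = 39/25 ≈ 1.56, so fraction remaining f = (1/2)^(39/25) ≈ 0.3392.
Single-dose peak C₀ = D/Vd = 1970/273 ≈ 7.216 mcg/mL.
Steady-state trough Cmin,ss = C₀·f/(1−f) ≈ 7.216 × 0.3392/0.6608 ≈ 3.704 mcg/mL.
Trough 3.7 mcg/mL vs MEC 2 mcg/mL: adequate.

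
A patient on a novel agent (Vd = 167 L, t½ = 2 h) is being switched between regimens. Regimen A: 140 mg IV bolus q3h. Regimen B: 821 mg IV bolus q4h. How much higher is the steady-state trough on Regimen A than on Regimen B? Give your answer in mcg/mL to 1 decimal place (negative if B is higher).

Regimen A: f = (1/2)^(3/2) ≈ 0.3536; Cmin,ss = (140/167)·f/(1−f) ≈ 0.459 mcg/mL.
Regimen B: f = (1/2)^(4/2) ≈ 0.2500; Cmin,ss = (821/167)·f/(1−f) ≈ 1.639 mcg/mL.
Difference ≈ 0.459 − 1.639 ≈ -1.180 mcg/mL.

-1.2 mcg/mL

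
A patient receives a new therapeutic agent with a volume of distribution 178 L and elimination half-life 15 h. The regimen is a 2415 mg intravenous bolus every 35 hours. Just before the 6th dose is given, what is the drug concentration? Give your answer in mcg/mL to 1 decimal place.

f = (1/2)^(τ/t½) = (1/2)^(35/15) ≈ 0.1984.
C₀ = D/Vd = 2415/178 ≈ 13.567 mcg/mL.
Before the 6th dose, 5 doses have been given. Superposition: Cmin = C₀·(f + f² + … + f^5).
≈ 13.567 × (0.1984 + 0.0394 + 0.0078 + 0.0015 + 0.0003) ≈ 13.567 × 0.2474 ≈ 3.356 mcg/mL.

3.4 mcg/mL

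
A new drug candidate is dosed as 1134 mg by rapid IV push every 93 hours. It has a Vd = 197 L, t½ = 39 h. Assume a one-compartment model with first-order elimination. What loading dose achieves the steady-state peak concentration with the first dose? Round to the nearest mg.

f = (1/2)^(93/39) ≈ 0.191496; accumulation ratio R = 1/(1−f) ≈ 1.23685.
Loading dose to hit Cmax,ss on first dose: D_load = D_maint·R ≈ 1134 × 1.23685 ≈ 1402.59 mg.

1403 mg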